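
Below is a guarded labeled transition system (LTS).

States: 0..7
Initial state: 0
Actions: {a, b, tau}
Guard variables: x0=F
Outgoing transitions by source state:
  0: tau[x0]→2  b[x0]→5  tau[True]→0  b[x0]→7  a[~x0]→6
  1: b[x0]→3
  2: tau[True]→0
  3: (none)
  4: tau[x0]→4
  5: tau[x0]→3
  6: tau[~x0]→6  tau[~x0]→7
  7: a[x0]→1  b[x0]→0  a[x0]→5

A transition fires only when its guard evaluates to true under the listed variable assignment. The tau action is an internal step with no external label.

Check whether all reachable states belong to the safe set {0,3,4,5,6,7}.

Answer: INVARIANT HOLDS

Trace:
Inv-set: {0,3,4,5,6,7}
R = {0,6,7}
  0: safe
  6: safe
  7: safe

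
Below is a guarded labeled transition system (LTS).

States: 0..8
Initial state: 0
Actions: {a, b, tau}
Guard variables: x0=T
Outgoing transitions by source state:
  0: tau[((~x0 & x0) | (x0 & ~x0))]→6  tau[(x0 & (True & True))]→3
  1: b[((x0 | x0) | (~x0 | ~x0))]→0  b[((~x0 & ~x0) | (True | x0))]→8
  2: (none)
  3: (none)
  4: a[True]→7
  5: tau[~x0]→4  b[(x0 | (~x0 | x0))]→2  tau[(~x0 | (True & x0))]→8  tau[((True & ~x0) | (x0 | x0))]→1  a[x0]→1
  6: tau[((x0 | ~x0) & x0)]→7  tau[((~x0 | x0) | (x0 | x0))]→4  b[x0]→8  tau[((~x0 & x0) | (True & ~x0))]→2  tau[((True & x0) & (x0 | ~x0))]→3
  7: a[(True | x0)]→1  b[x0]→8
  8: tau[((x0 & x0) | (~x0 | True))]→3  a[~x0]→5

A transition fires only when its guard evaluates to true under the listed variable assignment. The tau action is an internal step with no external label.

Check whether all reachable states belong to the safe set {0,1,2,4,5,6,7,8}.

Safe = {0,1,2,4,5,6,7,8}
R = {0,3}
  0: ok
  3: VIOLATES
witness against invariant: tau → 3

Answer: INVARIANT VIOLATED at state 3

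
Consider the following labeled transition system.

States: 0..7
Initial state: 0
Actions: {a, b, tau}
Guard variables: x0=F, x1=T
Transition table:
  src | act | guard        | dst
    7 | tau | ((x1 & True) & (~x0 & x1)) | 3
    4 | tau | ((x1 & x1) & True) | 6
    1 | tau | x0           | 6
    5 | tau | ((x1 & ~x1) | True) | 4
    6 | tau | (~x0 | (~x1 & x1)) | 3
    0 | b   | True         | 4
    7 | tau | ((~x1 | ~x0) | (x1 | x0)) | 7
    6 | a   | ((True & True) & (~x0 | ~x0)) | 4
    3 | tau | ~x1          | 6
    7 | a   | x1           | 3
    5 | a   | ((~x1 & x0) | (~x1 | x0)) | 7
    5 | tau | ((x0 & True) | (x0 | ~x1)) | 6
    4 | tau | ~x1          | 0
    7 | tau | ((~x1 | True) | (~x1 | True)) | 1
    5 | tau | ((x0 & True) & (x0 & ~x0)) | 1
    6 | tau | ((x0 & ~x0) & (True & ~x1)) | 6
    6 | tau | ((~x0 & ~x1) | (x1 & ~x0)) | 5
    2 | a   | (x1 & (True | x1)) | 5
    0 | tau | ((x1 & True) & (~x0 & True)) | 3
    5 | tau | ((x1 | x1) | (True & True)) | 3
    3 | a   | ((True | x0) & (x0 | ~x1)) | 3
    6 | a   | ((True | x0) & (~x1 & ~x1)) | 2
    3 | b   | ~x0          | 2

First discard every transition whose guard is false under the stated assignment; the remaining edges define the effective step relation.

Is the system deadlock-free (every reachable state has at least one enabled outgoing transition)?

Answer: DEADLOCK-FREE

Trace:
Reach set: {0,2,3,4,5,6}
  0: b→4  tau→3  [2 exit(s)]
  2: a→5  [1 exit(s)]
  3: b→2  [1 exit(s)]
  4: tau→6  [1 exit(s)]
  5: tau→3  tau→4  [2 exit(s)]
  6: a→4  tau→3  tau→5  [3 exit(s)]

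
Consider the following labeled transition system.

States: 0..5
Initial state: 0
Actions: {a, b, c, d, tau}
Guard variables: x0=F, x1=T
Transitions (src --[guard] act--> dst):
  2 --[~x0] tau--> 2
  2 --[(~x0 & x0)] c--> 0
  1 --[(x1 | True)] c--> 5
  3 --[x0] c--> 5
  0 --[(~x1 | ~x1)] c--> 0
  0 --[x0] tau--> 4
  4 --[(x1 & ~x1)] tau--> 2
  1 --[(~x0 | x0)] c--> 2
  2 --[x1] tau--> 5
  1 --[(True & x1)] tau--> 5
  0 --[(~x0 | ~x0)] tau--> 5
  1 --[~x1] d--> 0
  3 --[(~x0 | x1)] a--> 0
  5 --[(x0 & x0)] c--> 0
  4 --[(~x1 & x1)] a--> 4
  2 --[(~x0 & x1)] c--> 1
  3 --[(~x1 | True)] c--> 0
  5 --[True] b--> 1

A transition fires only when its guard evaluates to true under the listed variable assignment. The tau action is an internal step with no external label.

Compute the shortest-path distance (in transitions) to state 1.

Answer: 2

Trace:
Breadth-first toward 1:
  depth 0: {0}
  depth 1: {5}
  depth 2: {1}
1 enters at depth 2; path tau·b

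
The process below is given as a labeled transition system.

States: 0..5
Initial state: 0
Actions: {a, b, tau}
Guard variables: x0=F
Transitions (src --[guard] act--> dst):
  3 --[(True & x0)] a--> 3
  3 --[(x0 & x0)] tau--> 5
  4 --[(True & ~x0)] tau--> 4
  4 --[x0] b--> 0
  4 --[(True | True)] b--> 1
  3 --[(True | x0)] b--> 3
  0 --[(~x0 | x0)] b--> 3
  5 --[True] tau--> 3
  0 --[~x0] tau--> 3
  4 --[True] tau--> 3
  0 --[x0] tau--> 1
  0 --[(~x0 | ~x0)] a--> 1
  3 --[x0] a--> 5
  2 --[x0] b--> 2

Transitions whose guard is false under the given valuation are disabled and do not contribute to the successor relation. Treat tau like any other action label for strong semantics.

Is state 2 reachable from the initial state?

Answer: UNREACHABLE

Working:
Guard filter leaves 8 enabled edge(s).
L0 = {0}
L1 = {1,3}  cumulative {0,1,3}
R = {0,1,3}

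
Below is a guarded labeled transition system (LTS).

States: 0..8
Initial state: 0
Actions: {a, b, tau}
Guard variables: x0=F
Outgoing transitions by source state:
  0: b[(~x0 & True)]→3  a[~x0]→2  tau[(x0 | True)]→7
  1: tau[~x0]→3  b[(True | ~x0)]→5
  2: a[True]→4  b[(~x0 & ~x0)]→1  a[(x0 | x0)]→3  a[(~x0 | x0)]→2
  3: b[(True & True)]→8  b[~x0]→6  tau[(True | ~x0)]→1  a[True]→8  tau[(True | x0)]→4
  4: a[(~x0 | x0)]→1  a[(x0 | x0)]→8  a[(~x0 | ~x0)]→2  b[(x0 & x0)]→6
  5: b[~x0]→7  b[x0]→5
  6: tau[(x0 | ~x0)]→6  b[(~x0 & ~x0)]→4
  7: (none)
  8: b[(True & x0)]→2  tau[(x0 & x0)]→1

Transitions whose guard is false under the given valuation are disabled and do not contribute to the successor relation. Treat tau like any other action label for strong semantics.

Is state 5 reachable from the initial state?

18 transition(s) survive guard evaluation.
L0 = {0}
L1 = {2,3,7}  now seen {0,2,3,7}
L2 = {1,4,6,8}  now seen {0,1,2,3,4,6,7,8}
L3 = {5}  now seen {0,1,2,3,4,5,6,7,8}
R = {0,1,2,3,4,5,6,7,8}
trace reaching 5: b·tau·b

Answer: REACHABLE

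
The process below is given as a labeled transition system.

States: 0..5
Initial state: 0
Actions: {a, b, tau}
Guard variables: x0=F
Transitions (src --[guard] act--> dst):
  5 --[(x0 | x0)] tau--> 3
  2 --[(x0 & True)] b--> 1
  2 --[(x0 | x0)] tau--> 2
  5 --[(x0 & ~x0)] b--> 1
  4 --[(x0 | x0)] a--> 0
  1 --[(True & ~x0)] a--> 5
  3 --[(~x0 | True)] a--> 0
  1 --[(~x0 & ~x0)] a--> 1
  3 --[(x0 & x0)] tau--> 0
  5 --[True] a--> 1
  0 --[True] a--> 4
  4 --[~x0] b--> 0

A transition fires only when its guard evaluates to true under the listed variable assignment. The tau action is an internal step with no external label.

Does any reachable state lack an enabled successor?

Answer: DEADLOCK-FREE

Working:
Reachable = {0,4}
  0: a→4  [1 exit(s)]
  4: b→0  [1 exit(s)]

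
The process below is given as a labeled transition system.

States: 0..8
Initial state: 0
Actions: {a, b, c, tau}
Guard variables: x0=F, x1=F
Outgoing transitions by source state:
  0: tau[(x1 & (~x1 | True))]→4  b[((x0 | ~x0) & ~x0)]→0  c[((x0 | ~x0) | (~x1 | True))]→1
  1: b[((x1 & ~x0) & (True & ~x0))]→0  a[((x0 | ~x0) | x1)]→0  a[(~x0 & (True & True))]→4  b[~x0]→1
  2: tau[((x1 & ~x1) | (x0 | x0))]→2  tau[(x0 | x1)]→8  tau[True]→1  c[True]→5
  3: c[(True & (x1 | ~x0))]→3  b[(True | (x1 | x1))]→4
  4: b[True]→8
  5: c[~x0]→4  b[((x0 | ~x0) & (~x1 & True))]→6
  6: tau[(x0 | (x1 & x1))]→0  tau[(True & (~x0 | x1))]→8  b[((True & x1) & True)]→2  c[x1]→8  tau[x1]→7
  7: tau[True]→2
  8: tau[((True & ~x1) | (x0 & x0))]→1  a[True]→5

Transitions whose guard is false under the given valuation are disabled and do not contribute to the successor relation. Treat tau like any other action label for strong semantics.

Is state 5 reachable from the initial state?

Answer: REACHABLE

Trace:
16 transition(s) survive guard evaluation.
Layer 0: {0}
Layer 1: {1}  cumulative {0,1}
Layer 2: {4}  cumulative {0,1,4}
Layer 3: {8}  cumulative {0,1,4,8}
Layer 4: {5}  cumulative {0,1,4,5,8}
Layer 5: {6}  cumulative {0,1,4,5,6,8}
Reachable = {0,1,4,5,6,8}
trace reaching 5: c·a·b·a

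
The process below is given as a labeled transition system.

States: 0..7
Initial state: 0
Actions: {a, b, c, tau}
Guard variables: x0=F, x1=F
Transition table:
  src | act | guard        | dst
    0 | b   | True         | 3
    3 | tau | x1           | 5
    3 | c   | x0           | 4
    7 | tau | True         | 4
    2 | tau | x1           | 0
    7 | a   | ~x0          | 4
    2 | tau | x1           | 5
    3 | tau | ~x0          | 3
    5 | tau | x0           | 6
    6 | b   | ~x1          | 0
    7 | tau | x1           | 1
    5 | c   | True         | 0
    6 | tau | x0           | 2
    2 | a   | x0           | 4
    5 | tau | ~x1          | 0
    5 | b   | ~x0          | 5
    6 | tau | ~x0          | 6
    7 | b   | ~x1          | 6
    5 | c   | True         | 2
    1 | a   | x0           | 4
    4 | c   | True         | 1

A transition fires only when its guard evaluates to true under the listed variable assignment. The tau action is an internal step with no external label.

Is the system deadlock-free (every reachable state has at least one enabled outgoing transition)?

Answer: DEADLOCK-FREE

Trace:
Reach set: {0,3}
  0: b→3  [1 exit(s)]
  3: tau→3  [1 exit(s)]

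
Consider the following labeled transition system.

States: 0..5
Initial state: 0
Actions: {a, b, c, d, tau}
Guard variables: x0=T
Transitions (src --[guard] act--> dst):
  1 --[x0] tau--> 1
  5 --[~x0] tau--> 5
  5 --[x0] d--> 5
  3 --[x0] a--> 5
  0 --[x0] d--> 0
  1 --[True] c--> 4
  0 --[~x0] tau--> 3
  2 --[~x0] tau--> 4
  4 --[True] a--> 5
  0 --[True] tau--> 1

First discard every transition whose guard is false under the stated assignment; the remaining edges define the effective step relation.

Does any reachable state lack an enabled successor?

Answer: DEADLOCK-FREE

Trace:
Reach set: {0,1,4,5}
  0: d→0  tau→1  [deg 2]
  1: c→4  tau→1  [deg 2]
  4: a→5  [deg 1]
  5: d→5  [deg 1]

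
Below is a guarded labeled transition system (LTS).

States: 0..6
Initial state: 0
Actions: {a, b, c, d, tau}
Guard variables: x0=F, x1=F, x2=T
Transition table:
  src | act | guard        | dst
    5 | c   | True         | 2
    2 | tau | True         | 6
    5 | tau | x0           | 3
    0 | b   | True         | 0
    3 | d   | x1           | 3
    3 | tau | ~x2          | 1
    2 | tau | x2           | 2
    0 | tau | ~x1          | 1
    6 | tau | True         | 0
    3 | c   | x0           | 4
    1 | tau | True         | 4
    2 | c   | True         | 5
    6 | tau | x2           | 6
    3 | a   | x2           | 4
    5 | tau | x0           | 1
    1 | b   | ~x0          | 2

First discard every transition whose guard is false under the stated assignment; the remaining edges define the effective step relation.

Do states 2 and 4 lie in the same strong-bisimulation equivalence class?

Answer: NOT BISIMILAR

Trace:
Bisimulation quotient by refinement:
  round 0: {{0,1,2,3,4,5,6}}
  round 1: {{0,1},{2},{3},{4},{5},{6}}
  round 2: {{0},{1},{2},{3},{4},{5},{6}}
Fixed point at round 3; 7 class(es).
[2]={2}  [4]={4}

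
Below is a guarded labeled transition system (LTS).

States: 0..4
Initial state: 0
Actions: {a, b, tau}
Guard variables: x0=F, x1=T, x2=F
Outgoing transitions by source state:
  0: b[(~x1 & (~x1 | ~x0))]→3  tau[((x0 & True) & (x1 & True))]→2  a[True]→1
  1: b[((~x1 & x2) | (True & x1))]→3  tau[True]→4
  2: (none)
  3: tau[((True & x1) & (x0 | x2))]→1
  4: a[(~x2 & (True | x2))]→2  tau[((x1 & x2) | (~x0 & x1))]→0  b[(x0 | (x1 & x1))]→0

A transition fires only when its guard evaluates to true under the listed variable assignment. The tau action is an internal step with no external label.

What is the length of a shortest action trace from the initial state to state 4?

Answer: 2

Analysis:
Breadth-first toward 4:
  depth 0: {0}
  depth 1: {1}
  depth 2: {3,4}
4 enters at depth 2; path a·tau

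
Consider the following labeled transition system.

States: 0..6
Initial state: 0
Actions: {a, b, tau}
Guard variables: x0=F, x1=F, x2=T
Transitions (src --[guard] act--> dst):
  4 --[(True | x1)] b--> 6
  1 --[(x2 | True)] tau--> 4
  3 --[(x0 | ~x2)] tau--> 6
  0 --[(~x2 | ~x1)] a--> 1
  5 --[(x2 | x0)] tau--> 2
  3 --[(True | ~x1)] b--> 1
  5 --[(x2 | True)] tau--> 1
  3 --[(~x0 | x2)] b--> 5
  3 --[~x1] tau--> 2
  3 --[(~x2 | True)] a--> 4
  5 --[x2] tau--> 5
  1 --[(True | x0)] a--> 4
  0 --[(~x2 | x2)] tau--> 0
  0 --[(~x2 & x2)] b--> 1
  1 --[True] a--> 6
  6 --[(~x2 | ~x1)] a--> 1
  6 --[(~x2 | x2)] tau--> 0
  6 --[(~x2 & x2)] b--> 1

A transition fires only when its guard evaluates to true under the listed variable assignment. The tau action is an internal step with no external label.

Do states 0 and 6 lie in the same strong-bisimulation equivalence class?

Answer: BISIMILAR

Analysis:
Refine partition for ~:
  π0 = {{0,1,2,3,4,5,6}}
  π1 = {{0,1,6},{2},{3},{4},{5}}
  π2 = {{0,6},{1},{2},{3},{4},{5}}
Fixed point at round 3; 6 class(es).
[0]={0,6}  [6]={0,6}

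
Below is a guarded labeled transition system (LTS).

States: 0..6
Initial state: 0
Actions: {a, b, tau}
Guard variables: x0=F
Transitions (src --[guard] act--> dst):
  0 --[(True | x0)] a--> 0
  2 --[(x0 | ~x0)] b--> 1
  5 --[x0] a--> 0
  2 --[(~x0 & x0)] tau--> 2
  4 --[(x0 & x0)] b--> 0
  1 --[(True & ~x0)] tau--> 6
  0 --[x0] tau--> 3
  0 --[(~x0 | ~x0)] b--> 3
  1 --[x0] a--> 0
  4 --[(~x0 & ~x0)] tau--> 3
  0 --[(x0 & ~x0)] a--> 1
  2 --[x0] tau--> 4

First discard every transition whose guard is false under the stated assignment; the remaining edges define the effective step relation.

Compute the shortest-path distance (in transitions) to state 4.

Breadth-first toward 4:
  Layer 0: {0}
  Layer 1: {3}
4 never appears.

Answer: UNREACHABLE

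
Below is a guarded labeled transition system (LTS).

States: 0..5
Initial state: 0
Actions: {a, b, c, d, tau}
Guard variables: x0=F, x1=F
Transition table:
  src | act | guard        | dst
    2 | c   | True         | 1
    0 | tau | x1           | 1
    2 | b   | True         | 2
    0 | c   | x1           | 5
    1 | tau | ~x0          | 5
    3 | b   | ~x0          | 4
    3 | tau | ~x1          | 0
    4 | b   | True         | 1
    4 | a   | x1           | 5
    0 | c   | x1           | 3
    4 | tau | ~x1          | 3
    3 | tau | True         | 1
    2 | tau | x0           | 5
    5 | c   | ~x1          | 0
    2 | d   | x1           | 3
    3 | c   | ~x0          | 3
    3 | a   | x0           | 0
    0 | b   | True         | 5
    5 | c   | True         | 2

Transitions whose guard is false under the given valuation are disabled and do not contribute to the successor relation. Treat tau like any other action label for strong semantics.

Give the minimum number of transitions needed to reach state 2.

Answer: 2

Analysis:
Layered search for 2:
  depth 0: {0}
  depth 1: {5}
  depth 2: {2}
depth(2)=2, e.g. b·c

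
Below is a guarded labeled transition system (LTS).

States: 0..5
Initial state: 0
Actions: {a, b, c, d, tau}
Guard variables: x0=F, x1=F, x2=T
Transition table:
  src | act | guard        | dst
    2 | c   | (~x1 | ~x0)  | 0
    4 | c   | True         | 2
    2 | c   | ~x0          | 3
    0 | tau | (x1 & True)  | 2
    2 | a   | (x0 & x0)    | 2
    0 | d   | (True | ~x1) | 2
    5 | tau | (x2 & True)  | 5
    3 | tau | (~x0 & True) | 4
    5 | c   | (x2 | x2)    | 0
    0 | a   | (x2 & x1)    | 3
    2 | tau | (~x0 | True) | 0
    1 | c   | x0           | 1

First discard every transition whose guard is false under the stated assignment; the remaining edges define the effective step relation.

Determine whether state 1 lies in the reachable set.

After dropping false guards: 8 live edges.
depth 0: {0}
depth 1: {2}  cumulative {0,2}
depth 2: {3}  cumulative {0,2,3}
depth 3: {4}  cumulative {0,2,3,4}
Reach set: {0,2,3,4}

Answer: UNREACHABLE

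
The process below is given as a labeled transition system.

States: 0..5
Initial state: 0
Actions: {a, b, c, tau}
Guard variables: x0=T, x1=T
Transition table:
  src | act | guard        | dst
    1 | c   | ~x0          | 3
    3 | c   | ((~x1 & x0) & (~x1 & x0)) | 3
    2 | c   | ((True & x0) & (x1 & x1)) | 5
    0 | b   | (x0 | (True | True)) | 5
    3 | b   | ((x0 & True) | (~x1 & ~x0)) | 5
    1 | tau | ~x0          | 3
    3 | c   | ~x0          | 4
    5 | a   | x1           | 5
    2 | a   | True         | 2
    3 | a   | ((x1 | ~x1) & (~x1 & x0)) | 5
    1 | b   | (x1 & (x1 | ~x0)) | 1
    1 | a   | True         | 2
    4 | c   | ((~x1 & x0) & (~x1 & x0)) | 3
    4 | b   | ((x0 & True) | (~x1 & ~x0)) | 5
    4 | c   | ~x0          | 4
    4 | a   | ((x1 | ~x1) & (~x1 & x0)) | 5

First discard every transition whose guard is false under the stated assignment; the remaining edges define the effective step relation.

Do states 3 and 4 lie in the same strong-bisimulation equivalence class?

Bisimulation quotient by refinement:
  π0 = {{0,1,2,3,4,5}}
  π1 = {{0,3,4},{1},{2},{5}}
4 equivalence class(es) (converged in 2)
3∈{0,3,4}, 4∈{0,3,4}

Answer: BISIMILAR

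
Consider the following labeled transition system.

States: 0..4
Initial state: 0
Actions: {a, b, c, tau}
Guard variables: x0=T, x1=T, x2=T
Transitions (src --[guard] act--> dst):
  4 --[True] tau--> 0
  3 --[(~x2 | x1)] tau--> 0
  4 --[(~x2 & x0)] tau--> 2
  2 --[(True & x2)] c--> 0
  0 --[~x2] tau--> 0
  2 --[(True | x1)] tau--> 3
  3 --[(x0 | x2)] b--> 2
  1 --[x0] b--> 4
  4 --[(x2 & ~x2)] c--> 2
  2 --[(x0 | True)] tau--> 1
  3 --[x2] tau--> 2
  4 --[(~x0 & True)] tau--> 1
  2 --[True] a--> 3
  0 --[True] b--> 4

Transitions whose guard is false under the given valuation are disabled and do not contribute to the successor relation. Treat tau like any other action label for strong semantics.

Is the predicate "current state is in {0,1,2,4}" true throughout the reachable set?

Allowed set {0,1,2,4}
Reach set: {0,4}
  0: safe
  4: safe

Answer: INVARIANT HOLDS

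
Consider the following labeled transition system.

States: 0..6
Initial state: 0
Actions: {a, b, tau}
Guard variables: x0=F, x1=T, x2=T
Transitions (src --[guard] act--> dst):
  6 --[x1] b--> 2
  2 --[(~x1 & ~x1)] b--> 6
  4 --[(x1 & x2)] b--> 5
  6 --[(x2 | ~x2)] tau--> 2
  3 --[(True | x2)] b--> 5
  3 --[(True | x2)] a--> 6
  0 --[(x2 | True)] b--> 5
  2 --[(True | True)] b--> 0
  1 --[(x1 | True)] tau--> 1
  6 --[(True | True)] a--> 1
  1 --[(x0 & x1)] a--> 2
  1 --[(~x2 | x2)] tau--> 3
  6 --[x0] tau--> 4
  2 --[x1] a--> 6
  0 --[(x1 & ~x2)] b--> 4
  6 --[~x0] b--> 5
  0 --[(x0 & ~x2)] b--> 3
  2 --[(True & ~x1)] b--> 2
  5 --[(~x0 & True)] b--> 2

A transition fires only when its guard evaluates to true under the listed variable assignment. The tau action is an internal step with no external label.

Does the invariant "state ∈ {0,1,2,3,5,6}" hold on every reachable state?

Allowed set {0,1,2,3,5,6}
Reachable = {0,1,2,3,5,6}
  0: safe
  1: safe
  2: safe
  3: safe
  5: safe
  6: safe

Answer: INVARIANT HOLDS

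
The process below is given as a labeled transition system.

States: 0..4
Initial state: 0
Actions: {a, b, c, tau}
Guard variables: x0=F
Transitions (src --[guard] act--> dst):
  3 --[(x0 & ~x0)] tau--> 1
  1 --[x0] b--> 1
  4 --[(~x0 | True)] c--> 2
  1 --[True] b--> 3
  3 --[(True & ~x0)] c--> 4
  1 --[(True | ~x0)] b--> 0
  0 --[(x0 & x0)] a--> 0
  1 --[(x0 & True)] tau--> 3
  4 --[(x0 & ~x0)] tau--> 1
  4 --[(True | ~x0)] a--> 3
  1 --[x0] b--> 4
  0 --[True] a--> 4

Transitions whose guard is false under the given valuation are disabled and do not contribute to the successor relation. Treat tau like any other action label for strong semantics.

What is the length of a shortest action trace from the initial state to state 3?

Breadth-first toward 3:
  L0 = {0}
  L1 = {4}
  L2 = {2,3}
depth(3)=2, e.g. a·a

Answer: 2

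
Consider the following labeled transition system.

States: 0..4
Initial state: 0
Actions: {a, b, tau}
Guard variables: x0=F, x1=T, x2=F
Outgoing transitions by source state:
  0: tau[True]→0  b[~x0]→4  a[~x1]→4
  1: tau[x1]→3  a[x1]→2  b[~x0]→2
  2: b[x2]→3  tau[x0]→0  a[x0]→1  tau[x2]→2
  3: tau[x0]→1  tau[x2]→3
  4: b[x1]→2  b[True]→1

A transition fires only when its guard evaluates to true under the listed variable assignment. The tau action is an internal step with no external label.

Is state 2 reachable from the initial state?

Guard filter leaves 7 enabled edge(s).
L0 = {0}
L1 = {4}  now seen {0,4}
L2 = {1,2}  now seen {0,1,2,4}
L3 = {3}  now seen {0,1,2,3,4}
Reach set: {0,1,2,3,4}
Path to 2: b·b

Answer: REACHABLE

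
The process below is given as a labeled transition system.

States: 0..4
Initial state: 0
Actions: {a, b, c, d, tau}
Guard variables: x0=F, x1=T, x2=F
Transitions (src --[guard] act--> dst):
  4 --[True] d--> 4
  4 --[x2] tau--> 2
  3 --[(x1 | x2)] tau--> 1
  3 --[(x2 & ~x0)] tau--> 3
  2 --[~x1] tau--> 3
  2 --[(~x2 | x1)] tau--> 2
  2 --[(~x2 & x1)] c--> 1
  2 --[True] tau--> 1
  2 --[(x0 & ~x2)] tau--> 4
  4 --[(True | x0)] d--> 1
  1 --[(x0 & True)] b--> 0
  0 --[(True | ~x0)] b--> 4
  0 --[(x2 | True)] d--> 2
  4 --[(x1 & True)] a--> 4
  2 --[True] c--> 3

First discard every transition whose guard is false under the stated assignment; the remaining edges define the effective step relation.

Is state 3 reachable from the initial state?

Answer: REACHABLE

Analysis:
10 transition(s) survive guard evaluation.
L0 = {0}
L1 = {2,4}  now seen {0,2,4}
L2 = {1,3}  now seen {0,1,2,3,4}
Reach set: {0,1,2,3,4}
trace reaching 3: d·c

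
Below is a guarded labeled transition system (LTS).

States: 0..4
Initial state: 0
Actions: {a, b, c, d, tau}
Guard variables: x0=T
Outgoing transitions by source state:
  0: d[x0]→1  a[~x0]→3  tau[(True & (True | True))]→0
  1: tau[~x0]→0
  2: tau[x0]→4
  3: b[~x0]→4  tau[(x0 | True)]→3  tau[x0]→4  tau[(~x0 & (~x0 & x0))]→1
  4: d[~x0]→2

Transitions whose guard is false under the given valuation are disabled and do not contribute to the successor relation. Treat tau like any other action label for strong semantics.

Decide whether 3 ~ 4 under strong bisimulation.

Compute ~ classes (split until stable):
  P[0] = {{0,1,2,3,4}}
  P[1] = {{0},{1,4},{2,3}}
  P[2] = {{0},{1,4},{2},{3}}
4 equivalence class(es) (converged in 3)
3∈{3}, 4∈{1,4}

Answer: NOT BISIMILAR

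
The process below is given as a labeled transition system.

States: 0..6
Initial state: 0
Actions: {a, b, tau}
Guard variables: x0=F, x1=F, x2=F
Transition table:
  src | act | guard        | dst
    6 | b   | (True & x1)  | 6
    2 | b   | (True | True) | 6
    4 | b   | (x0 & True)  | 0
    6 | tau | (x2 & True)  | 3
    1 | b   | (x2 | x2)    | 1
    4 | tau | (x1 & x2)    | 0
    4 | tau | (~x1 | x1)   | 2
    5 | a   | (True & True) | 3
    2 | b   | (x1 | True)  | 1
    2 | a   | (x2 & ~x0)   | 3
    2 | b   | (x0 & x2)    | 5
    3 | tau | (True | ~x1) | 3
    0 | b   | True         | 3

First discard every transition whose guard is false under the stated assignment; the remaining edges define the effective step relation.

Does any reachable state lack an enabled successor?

Reach set: {0,3}
  0: b→3  [deg 1]
  3: tau→3  [deg 1]

Answer: DEADLOCK-FREE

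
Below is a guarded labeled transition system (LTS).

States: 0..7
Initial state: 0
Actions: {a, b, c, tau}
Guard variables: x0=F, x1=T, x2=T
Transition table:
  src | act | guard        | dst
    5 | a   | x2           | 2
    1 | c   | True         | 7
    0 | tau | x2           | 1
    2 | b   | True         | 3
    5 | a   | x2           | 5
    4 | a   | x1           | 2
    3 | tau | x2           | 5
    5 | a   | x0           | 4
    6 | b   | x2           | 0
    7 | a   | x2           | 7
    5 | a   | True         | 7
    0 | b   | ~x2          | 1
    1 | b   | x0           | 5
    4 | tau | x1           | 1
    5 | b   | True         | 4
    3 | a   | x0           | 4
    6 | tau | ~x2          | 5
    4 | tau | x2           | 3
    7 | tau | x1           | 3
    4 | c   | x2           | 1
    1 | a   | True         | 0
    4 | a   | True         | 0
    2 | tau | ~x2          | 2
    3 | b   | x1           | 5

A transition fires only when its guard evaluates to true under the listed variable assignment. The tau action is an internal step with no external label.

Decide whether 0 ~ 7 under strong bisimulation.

Refine partition for ~:
  P[0] = {{0,1,2,3,4,5,6,7}}
  P[1] = {{0},{1},{2,6},{3},{4},{5},{7}}
  P[2] = {{0},{1},{2},{3},{4},{5},{6},{7}}
Fixed point at round 3; 8 class(es).
class of 0: {0}; class of 7: {7}

Answer: NOT BISIMILAR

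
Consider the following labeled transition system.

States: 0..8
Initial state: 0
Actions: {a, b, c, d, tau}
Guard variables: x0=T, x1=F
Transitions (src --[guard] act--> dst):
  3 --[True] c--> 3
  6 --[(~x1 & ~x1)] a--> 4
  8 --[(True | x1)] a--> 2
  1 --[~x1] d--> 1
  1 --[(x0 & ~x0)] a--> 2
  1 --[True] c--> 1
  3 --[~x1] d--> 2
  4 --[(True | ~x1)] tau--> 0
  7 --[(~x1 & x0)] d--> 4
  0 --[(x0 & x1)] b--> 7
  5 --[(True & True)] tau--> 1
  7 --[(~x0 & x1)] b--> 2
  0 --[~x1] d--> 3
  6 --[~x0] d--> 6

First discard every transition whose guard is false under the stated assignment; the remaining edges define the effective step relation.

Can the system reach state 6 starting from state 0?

After dropping false guards: 10 live edges.
L0 = {0}
L1 = {3}  total {0,3}
L2 = {2}  total {0,2,3}
Reachable = {0,2,3}

Answer: UNREACHABLE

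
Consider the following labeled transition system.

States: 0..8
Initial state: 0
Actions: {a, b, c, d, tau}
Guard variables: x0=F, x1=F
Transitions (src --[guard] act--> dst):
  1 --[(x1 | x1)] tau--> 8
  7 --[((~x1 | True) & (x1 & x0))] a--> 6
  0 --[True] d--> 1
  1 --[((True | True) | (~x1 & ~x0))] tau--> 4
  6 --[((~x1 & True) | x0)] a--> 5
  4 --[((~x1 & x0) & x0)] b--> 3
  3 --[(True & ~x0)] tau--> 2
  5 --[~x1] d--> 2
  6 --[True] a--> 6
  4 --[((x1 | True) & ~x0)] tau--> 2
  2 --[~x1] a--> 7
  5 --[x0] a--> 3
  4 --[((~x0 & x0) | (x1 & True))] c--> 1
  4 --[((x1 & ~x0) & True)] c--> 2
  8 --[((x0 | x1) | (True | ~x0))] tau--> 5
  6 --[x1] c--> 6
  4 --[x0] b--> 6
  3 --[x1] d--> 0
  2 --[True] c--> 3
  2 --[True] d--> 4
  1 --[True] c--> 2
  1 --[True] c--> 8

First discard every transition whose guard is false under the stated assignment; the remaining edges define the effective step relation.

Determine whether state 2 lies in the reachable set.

Answer: REACHABLE

Working:
Guard filter leaves 13 enabled edge(s).
Layer 0: {0}
Layer 1: {1}  now seen {0,1}
Layer 2: {2,4,8}  now seen {0,1,2,4,8}
Layer 3: {3,5,7}  now seen {0,1,2,3,4,5,7,8}
Reachable = {0,1,2,3,4,5,7,8}
trace reaching 2: d·c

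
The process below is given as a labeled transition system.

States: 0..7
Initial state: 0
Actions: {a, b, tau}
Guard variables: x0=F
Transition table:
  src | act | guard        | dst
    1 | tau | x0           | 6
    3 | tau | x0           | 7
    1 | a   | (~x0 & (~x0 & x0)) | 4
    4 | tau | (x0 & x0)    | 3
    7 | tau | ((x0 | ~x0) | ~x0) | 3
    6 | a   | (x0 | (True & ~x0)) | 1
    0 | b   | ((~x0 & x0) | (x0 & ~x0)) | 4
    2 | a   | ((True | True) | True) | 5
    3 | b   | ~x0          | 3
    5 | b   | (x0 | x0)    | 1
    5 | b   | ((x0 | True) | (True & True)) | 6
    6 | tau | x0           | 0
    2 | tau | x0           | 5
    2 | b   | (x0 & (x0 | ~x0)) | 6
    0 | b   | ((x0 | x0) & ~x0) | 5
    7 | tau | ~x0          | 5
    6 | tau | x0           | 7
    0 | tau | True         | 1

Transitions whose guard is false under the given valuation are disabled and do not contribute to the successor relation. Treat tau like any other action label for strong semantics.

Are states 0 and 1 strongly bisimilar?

Answer: NOT BISIMILAR

Working:
Bisimulation quotient by refinement:
  π0 = {{0,1,2,3,4,5,6,7}}
  π1 = {{0,7},{1,4},{2,6},{3,5}}
  π2 = {{0},{1,4},{2},{3},{5},{6},{7}}
Fixed point at round 3; 7 class(es).
class of 0: {0}; class of 1: {1,4}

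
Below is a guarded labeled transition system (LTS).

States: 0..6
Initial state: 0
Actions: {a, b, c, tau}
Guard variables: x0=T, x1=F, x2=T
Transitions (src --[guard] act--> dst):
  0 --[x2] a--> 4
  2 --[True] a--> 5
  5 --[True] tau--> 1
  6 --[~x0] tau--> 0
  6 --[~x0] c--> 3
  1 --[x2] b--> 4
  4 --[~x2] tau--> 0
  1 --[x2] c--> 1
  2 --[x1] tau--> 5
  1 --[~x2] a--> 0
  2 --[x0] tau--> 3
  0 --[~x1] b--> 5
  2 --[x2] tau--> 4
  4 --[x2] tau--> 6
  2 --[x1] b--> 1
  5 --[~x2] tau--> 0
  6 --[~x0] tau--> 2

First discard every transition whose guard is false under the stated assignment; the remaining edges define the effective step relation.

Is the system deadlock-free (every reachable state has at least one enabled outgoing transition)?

Reachable = {0,1,4,5,6}
  0: a→4  b→5  [deg 2]
  1: b→4  c→1  [deg 2]
  4: tau→6  [deg 1]
  5: tau→1  [deg 1]
  6: ∅  [STUCK]
trace reaching 6: a·tau

Answer: DEADLOCK at state 6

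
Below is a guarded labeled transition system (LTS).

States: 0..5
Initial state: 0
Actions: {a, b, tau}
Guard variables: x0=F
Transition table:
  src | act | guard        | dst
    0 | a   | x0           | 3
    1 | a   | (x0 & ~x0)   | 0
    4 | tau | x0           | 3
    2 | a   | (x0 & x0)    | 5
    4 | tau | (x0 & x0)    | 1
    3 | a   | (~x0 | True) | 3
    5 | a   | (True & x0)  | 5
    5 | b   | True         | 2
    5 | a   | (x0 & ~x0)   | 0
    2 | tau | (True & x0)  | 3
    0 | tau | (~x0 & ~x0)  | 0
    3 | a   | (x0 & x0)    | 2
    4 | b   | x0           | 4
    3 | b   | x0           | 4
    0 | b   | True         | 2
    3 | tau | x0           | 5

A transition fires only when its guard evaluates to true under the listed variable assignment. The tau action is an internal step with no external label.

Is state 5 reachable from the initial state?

Answer: UNREACHABLE

Working:
Guard filter leaves 4 enabled edge(s).
L0 = {0}
L1 = {2}  cumulative {0,2}
Reachable = {0,2}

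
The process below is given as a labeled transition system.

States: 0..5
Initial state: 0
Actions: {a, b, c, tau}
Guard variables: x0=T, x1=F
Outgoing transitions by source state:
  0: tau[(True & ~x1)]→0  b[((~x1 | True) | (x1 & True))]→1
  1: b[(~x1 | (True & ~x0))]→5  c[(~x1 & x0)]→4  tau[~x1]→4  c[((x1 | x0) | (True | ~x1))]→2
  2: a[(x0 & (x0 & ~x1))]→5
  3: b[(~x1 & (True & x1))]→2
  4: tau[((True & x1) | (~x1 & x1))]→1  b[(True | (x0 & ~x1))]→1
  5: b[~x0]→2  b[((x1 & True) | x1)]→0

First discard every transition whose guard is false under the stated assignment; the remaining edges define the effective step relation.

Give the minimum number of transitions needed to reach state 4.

Answer: 2

Trace:
Layered search for 4:
  Layer 0: {0}
  Layer 1: {1}
  Layer 2: {2,4,5}
first hit 4 at d=2 via b·c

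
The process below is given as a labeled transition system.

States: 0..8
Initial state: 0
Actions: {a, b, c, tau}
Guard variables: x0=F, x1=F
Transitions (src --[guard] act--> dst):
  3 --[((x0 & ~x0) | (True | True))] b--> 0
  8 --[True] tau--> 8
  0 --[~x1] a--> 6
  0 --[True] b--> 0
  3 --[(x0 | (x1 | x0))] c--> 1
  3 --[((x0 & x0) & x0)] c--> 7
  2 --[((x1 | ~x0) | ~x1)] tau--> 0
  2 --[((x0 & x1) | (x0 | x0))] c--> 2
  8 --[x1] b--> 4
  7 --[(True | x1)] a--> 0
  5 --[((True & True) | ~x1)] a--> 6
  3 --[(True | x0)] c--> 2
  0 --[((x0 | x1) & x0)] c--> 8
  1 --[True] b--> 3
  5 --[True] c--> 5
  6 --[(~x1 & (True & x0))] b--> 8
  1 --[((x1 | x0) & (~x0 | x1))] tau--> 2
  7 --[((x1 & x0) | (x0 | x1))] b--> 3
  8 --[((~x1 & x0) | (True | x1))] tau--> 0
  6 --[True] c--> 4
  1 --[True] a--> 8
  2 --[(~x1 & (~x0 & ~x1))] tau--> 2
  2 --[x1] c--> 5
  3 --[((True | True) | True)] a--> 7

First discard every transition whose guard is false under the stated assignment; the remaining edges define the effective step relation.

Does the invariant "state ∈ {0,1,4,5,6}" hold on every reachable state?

Inv-set: {0,1,4,5,6}
Reachable = {0,4,6}
  0: safe
  4: safe
  6: safe

Answer: INVARIANT HOLDS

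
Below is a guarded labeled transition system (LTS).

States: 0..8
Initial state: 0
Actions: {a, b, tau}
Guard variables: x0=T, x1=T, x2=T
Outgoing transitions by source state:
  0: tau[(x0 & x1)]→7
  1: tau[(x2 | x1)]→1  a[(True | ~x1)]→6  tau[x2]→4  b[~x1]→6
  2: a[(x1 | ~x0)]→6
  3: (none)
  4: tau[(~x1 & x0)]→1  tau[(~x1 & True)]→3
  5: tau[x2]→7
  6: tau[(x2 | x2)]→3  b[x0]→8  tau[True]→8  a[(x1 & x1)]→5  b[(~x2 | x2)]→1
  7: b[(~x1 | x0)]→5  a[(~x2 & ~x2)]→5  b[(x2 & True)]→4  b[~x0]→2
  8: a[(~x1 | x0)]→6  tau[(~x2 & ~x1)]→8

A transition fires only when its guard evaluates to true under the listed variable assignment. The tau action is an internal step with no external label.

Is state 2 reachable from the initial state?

Answer: UNREACHABLE

Working:
14 transition(s) survive guard evaluation.
depth 0: {0}
depth 1: {7}  now seen {0,7}
depth 2: {4,5}  now seen {0,4,5,7}
Reach set: {0,4,5,7}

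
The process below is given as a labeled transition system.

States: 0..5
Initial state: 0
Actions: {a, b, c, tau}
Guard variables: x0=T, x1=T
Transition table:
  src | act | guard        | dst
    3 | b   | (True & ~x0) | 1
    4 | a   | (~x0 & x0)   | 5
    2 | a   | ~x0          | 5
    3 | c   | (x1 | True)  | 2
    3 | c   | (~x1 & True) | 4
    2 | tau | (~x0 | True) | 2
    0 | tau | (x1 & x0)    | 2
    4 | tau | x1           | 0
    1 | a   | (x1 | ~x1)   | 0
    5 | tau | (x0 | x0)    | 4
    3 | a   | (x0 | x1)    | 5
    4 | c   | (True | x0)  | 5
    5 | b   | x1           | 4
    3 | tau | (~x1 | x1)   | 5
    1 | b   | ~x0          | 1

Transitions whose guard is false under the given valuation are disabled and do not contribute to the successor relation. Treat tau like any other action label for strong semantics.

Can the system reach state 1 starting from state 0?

Answer: UNREACHABLE

Trace:
10 transition(s) survive guard evaluation.
Layer 0: {0}
Layer 1: {2}  now seen {0,2}
R = {0,2}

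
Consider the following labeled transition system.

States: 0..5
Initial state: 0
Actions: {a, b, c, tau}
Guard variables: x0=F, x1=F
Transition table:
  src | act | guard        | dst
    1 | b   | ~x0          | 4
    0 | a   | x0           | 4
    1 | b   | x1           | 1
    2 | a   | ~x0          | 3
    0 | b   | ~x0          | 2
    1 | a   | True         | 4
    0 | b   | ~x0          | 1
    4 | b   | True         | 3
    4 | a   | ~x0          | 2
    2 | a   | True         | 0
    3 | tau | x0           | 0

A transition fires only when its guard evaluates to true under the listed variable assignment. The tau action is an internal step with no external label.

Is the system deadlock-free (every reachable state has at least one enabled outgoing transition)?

R = {0,1,2,3,4}
  0: b→1  b→2  [2 out]
  1: a→4  b→4  [2 out]
  2: a→0  a→3  [2 out]
  3: ∅  [no exit]
  4: a→2  b→3  [2 out]
witness 3: b·a

Answer: DEADLOCK at state 3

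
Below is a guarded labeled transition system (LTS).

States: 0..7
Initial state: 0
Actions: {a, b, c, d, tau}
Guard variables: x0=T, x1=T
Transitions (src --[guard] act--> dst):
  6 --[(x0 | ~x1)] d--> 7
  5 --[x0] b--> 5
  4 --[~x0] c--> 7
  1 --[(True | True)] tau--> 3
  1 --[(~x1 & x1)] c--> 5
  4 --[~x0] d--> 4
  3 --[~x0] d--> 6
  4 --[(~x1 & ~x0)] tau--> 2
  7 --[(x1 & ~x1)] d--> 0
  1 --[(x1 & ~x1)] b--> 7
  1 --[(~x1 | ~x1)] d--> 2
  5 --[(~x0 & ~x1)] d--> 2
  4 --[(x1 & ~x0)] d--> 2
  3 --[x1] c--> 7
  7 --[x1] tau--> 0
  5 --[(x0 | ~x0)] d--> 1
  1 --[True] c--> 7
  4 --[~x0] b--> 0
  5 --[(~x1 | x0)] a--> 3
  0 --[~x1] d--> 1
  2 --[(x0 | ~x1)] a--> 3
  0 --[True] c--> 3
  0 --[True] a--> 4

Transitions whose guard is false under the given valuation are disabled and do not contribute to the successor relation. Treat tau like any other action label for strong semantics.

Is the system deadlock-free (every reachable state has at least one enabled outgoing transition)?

Answer: DEADLOCK at state 4

Analysis:
Reach set: {0,3,4,7}
  0: a→4  c→3  [2 out]
  3: c→7  [1 out]
  4: ∅  [deadlock]
  7: tau→0  [1 out]
witness 4: a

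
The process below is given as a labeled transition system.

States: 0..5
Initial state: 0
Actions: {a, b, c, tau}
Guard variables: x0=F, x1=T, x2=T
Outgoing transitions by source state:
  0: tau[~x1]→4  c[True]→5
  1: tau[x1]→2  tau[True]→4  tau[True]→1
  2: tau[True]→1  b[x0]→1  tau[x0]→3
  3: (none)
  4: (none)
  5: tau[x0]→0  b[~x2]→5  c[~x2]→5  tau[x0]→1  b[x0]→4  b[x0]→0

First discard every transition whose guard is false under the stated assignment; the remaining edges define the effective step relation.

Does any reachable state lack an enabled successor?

Reachable = {0,5}
  0: c→5  [1 out]
  5: ∅  [STUCK]
trace reaching 5: c

Answer: DEADLOCK at state 5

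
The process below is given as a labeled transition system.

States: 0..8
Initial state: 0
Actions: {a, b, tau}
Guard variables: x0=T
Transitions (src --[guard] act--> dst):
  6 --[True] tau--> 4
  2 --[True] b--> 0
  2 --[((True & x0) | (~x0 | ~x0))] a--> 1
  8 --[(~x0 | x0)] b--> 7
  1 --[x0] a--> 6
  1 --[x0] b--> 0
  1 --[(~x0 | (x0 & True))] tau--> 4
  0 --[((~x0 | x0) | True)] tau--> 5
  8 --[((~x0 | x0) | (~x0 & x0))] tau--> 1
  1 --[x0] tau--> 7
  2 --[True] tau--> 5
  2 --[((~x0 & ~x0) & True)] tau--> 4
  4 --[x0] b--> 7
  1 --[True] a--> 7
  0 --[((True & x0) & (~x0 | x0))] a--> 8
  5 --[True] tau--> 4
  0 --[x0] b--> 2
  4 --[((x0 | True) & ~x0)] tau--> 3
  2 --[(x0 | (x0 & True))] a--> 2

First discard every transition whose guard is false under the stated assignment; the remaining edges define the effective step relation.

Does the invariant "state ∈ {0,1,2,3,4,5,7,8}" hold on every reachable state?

Answer: INVARIANT VIOLATED at state 6

Trace:
Allowed set {0,1,2,3,4,5,7,8}
Reach set: {0,1,2,4,5,6,7,8}
  0: safe
  1: safe
  2: safe
  4: safe
  5: safe
  6: outside
  7: safe
  8: safe
witness against invariant: a·tau·a → 6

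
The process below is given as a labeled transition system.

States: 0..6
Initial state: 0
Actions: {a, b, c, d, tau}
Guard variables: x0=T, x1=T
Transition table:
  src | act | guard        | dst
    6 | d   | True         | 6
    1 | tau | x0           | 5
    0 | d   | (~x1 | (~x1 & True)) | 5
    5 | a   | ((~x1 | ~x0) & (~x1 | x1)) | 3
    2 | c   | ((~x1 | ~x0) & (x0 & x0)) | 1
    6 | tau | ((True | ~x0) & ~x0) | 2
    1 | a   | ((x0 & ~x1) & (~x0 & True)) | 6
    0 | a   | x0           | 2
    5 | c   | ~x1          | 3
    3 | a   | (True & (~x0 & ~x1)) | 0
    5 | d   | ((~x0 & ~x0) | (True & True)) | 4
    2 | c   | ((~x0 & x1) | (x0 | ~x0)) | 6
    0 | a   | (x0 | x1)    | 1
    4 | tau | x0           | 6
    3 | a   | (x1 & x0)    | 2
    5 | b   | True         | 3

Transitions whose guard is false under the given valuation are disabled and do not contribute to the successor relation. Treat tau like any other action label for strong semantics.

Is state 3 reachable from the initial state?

Answer: REACHABLE

Analysis:
9 transition(s) survive guard evaluation.
Layer 0: {0}
Layer 1: {1,2}  now seen {0,1,2}
Layer 2: {5,6}  now seen {0,1,2,5,6}
Layer 3: {3,4}  now seen {0,1,2,3,4,5,6}
R = {0,1,2,3,4,5,6}
trace reaching 3: a·tau·b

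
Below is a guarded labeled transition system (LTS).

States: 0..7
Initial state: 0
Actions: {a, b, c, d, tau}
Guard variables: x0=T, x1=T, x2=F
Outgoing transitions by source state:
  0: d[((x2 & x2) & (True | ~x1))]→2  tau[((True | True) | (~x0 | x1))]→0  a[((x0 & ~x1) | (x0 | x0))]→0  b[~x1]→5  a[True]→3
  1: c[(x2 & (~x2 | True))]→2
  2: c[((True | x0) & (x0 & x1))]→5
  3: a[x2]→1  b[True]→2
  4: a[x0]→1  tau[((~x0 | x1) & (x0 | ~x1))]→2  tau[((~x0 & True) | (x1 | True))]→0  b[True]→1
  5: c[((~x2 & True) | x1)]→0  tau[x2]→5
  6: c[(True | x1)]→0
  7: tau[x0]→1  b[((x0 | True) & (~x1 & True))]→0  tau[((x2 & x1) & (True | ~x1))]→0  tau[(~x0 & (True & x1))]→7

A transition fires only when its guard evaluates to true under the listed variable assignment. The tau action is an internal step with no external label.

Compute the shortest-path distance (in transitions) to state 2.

Breadth-first toward 2:
  L0 = {0}
  L1 = {3}
  L2 = {2}
depth(2)=2, e.g. a·b

Answer: 2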